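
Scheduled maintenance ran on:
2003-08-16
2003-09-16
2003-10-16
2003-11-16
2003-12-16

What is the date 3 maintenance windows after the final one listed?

2004-03-16

Gaps: 31, 30, 31, 30 days — not constant. Every event is on the 16th of the month.
Pattern: the 16th of each month.
Next: January 2004 → 2004-01-16.
Next: February 2004 → 2004-02-16.
Next: March 2004 → 2004-03-16.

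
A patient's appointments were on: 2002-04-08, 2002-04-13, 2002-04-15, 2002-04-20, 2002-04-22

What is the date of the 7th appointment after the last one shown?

2002-05-18

The gap pattern 5, 2, 5, 2 repeats every 2 events.
These are the Mondays and Saturdays of each week.
The following Saturday is 2002-04-27.
The following Monday is 2002-04-29.
Next Saturday: 2002-05-04.
The following Monday is 2002-05-06.
The following Saturday is 2002-05-11.
The following Monday is 2002-05-13.
Next Saturday: 2002-05-18.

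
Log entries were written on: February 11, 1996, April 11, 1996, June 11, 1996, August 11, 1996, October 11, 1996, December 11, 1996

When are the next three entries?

The day-of-month is always 11 (60, 61, 61, 61, 61 days between events).
So this recurs on the 11th of every 2 months.
Next: February 1997 → February 11, 1997.
Next: April 1997 → April 11, 1997.
Next: June 1997 → June 11, 1997.

February 11, 1997; April 11, 1997; June 11, 1997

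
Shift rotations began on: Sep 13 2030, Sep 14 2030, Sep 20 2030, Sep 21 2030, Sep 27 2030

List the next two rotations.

Gaps: 1, 6, 1, 6 days — not constant, but cyclic with period 2.
The events fall on every Friday and Saturday.
Next Saturday: Sep 28 2030.
The following Friday is Oct 4 2030.

Sep 28 2030, Oct 4 2030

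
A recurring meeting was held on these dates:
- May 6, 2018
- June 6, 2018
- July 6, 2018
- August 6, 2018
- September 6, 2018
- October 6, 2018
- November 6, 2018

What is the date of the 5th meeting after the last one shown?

Gaps: 31, 30, 31, 31, 30, 31 days — not constant. Every event is on the 6th of the month.
Pattern: the 6th of each month.
Next: December 2018 → December 6, 2018.
January 2019: January 6, 2019.
Next: February 2019 → February 6, 2019.
March 2019: March 6, 2019.
Next: April 2019 → April 6, 2019.

April 6, 2019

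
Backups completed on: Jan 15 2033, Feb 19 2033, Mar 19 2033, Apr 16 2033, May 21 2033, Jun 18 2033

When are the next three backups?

Jul 16 2033, Aug 20 2033, Sep 17 2033

Gaps: 35, 28, 28, 35, 28 days — a mix of 28 and 35. Every date is a Saturday.
Each is the 3rd Saturday of its month.
3rd Saturday of July 2033: Jul 16 2033.
3rd Saturday of August 2033: Aug 20 2033.
September 2033 — 3rd Saturday is Sep 17 2033.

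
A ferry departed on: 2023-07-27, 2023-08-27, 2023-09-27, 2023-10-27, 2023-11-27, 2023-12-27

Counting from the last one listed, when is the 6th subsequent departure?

The day-of-month is always 27 (31, 31, 30, 31, 30 days between events).
So this recurs on the 27th of each month.
January 2024: 2024-01-27.
Next: February 2024 → 2024-02-27.
March 2024: 2024-03-27.
Next: April 2024 → 2024-04-27.
Next: May 2024 → 2024-05-27.
Next: June 2024 → 2024-06-27.

2024-06-27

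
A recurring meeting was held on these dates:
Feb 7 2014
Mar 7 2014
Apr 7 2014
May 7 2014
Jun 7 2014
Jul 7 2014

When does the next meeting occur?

Aug 7 2014

The day-of-month is always 7 (28, 31, 30, 31, 30 days between events).
So this recurs on the 7th of each month.
Next: August 2014 → Aug 7 2014.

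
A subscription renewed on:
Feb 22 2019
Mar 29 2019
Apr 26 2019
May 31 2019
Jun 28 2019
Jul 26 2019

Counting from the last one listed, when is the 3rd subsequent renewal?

These are Fridays with 35, 28, 35, 28, 28-day gaps.
Each is the final Friday of its month — Mar 29 2019 is past the 28th, so '4th Friday' doesn't fit.
August 2019 ends with Friday Aug 30 2019.
Last Friday of September 2019: Sep 27 2019.
October 2019 ends with Friday Oct 25 2019.

Oct 25 2019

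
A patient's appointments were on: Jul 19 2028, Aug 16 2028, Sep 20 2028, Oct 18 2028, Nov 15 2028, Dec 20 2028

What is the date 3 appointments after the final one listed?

Mar 21 2029

Gaps: 28, 35, 28, 28, 35 days — a mix of 28 and 35. Every date is a Wednesday.
Each is the 3rd Wednesday of its month.
January 2029 — 3rd Wednesday is Jan 17 2029.
February 2029 — 3rd Wednesday is Feb 21 2029.
3rd Wednesday of March 2029: Mar 21 2029.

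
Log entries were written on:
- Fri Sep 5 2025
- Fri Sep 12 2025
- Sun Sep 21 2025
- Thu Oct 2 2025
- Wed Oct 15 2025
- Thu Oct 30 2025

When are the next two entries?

Sun Nov 16 2025, Fri Dec 5 2025

The spacing grows by 2 each time: 7, 9, 11, 13, 15 days.
Next gap: 17 days. Thu Oct 30 2025 + 17 days = Sun Nov 16 2025.
Next gap: 19 days. Sun Nov 16 2025 + 19 days = Fri Dec 5 2025.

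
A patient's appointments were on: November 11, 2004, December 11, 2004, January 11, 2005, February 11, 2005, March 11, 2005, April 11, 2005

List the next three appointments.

Each date is the 11th; the gaps (30, 31, 31, 28, 31) track the month lengths.
The rule is the 11th of each month.
May 2005: May 11, 2005.
Next: June 2005 → June 11, 2005.
July 2005: July 11, 2005.

May 11, 2005; June 11, 2005; July 11, 2005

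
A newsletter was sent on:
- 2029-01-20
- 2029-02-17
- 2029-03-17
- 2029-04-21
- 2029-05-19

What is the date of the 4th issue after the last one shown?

2029-09-15

All dates are Saturdays, 28, 28, 35, 28 days apart.
Specifically, the 3rd Saturday of each month.
3rd Saturday of June 2029: 2029-06-16.
July 2029 — 3rd Saturday is 2029-07-21.
August 2029 — 3rd Saturday is 2029-08-18.
September 2029 — 3rd Saturday is 2029-09-15.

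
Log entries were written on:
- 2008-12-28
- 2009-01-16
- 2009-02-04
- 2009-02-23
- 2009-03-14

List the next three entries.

2009-04-02, 2009-04-21, 2009-05-10

Gaps between consecutive events: 19, 19, 19, 19 days — a constant 19-day interval.
2009-03-14 + 19 days = 2009-04-02.
2009-04-02 + 19 days = 2009-04-21.
2009-04-21 + 19 days = 2009-05-10.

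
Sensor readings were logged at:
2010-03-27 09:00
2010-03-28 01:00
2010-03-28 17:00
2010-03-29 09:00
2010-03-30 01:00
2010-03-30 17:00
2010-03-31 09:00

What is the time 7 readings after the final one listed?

2010-04-05 01:00

The interval is a steady 16 hours (16, 16, 16, 16, 16, 16).
2010-03-31 09:00 + 16 h = 2010-04-01 01:00.
2010-04-01 01:00 + 16 h = 2010-04-01 17:00.
2010-04-01 17:00 + 16 h = 2010-04-02 09:00.
2010-04-02 09:00 + 16 h = 2010-04-03 01:00.
2010-04-03 01:00 + 16 h = 2010-04-03 17:00.
2010-04-03 17:00 + 16 h = 2010-04-04 09:00.
2010-04-04 09:00 + 16 h = 2010-04-05 01:00.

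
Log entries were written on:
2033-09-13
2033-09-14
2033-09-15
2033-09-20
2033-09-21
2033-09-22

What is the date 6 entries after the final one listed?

Every event lands on a Tuesday or Wednesday or Thursday (gaps cycle 1, 1, 5, 1, 1).
So the schedule is: every Tuesday, Wednesday and Thursday.
Next Tuesday: 2033-09-27.
The following Wednesday is 2033-09-28.
Next Thursday: 2033-09-29.
The following Tuesday is 2033-10-04.
The following Wednesday is 2033-10-05.
Next Thursday: 2033-10-06.

2033-10-06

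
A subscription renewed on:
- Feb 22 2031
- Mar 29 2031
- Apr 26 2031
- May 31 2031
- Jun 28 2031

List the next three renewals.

Jul 26 2031, Aug 30 2031, Sep 27 2031

These are Saturdays with 35, 28, 35, 28-day gaps.
Each is the final Saturday of its month — Mar 29 2031 is past the 28th, so '4th Saturday' doesn't fit.
Last Saturday of July 2031: Jul 26 2031.
August 2031 ends with Saturday Aug 30 2031.
Last Saturday of September 2031: Sep 27 2031.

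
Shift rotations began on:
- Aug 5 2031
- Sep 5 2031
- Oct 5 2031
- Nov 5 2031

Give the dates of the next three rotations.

Gaps: 31, 30, 31 days — not constant. Every event is on the 5th of the month.
Pattern: the 5th of each month.
December 2031: Dec 5 2031.
Next: January 2032 → Jan 5 2032.
February 2032: Feb 5 2032.

Dec 5 2031, Jan 5 2032, Feb 5 2032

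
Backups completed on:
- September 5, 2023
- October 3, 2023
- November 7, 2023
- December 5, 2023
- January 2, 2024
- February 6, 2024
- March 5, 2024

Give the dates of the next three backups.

Gaps: 28, 35, 28, 28, 35, 28 days — a mix of 28 and 35. Every date is a Tuesday.
Each is the 1st Tuesday of its month.
1st Tuesday of April 2024: April 2, 2024.
1st Tuesday of May 2024: May 7, 2024.
1st Tuesday of June 2024: June 4, 2024.

April 2, 2024; May 7, 2024; June 4, 2024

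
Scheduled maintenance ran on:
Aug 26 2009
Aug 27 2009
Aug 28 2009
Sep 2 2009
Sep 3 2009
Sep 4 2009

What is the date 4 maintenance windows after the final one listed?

Every event lands on a Wednesday or Thursday or Friday (gaps cycle 1, 1, 5, 1, 1).
So the schedule is: every Wednesday, Thursday and Friday.
Next Wednesday: Sep 9 2009.
Next Thursday: Sep 10 2009.
The following Friday is Sep 11 2009.
The following Wednesday is Sep 16 2009.

Sep 16 2009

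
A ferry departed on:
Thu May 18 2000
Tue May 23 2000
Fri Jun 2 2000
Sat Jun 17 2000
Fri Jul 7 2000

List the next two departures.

The spacing grows by 5 each time: 5, 10, 15, 20 days.
Next gap: 25 days. Fri Jul 7 2000 + 25 days = Tue Aug 1 2000.
Next gap: 30 days. Tue Aug 1 2000 + 30 days = Thu Aug 31 2000.

Tue Aug 1 2000, Thu Aug 31 2000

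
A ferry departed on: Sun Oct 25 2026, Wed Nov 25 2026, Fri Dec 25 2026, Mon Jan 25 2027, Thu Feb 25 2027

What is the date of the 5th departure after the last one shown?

The day-of-month is always 25 (31, 30, 31, 31 days between events).
So this recurs on the 25th of each month.
March 2027: Thu Mar 25 2027.
April 2027: Sun Apr 25 2027.
Next: May 2027 → Tue May 25 2027.
June 2027: Fri Jun 25 2027.
July 2027: Sun Jul 25 2027.

Sun Jul 25 2027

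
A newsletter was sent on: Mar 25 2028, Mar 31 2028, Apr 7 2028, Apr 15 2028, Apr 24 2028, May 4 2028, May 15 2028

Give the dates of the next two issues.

Intervals are 6, 7, 8, 9, 10, 11 days — an arithmetic progression with common difference 1.
Next gap: 12 days. May 15 2028 + 12 days = May 27 2028.
Next gap: 13 days. May 27 2028 + 13 days = Jun 9 2028.

May 27 2028, Jun 9 2028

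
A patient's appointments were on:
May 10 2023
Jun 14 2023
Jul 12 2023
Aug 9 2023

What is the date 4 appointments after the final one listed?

These are Wednesdays at 28- or 35-day spacing (35, 28, 28).
The pattern: 2nd Wednesday of the month.
September 2023 — 2nd Wednesday is Sep 13 2023.
October 2023 — 2nd Wednesday is Oct 11 2023.
November 2023 — 2nd Wednesday is Nov 8 2023.
December 2023 — 2nd Wednesday is Dec 13 2023.

Dec 13 2023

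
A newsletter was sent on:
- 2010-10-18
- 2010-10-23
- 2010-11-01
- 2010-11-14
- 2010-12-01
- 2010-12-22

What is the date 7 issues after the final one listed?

2011-09-07

Gaps: 5, 9, 13, 17, 21 days — each gap is 4 larger than the previous one.
Next gap: 25 days. 2010-12-22 + 25 days = 2011-01-16.
Next gap: 29 days. 2011-01-16 + 29 days = 2011-02-14.
Next gap: 33 days. 2011-02-14 + 33 days = 2011-03-19.
Next gap: 37 days. 2011-03-19 + 37 days = 2011-04-25.
Next gap: 41 days. 2011-04-25 + 41 days = 2011-06-05.
Next gap: 45 days. 2011-06-05 + 45 days = 2011-07-20.
Next gap: 49 days. 2011-07-20 + 49 days = 2011-09-07.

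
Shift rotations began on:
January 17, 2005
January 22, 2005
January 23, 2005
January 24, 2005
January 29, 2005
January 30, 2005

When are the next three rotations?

January 31, 2005; February 5, 2005; February 6, 2005

The gap pattern 5, 1, 1, 5, 1 repeats every 3 events.
These are the Mondays, Saturdays and Sundays of each week.
The following Monday is January 31, 2005.
The following Saturday is February 5, 2005.
Next Sunday: February 6, 2005.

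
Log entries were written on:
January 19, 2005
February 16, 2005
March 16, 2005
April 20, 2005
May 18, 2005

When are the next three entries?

June 15, 2005; July 20, 2005; August 17, 2005

All dates are Wednesdays, 28, 28, 35, 28 days apart.
Specifically, the 3rd Wednesday of each month.
June 2005 — 3rd Wednesday is June 15, 2005.
July 2005 — 3rd Wednesday is July 20, 2005.
3rd Wednesday of August 2005: August 17, 2005.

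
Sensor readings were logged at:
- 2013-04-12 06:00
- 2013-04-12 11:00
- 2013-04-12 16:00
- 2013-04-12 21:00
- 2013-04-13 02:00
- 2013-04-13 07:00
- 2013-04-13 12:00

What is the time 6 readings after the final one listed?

The interval is a steady 5 hours (5, 5, 5, 5, 5, 5).
2013-04-13 12:00 + 5 h = 2013-04-13 17:00.
2013-04-13 17:00 + 5 h = 2013-04-13 22:00.
2013-04-13 22:00 + 5 h = 2013-04-14 03:00.
2013-04-14 03:00 + 5 h = 2013-04-14 08:00.
2013-04-14 08:00 + 5 h = 2013-04-14 13:00.
2013-04-14 13:00 + 5 h = 2013-04-14 18:00.

2013-04-14 18:00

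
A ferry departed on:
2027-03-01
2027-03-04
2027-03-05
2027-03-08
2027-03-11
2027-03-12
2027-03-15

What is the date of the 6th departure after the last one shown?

2027-03-29

Gaps: 3, 1, 3, 3, 1, 3 days — not constant, but cyclic with period 3.
The events fall on every Monday, Thursday and Friday.
The following Thursday is 2027-03-18.
The following Friday is 2027-03-19.
The following Monday is 2027-03-22.
Next Thursday: 2027-03-25.
Next Friday: 2027-03-26.
The following Monday is 2027-03-29.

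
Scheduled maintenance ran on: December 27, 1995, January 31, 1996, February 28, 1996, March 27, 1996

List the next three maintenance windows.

April 24, 1996; May 29, 1996; June 26, 1996

These are Wednesdays with 35, 28, 28-day gaps.
Each is the final Wednesday of its month — January 31, 1996 is past the 28th, so '4th Wednesday' doesn't fit.
Last Wednesday of April 1996: April 24, 1996.
Last Wednesday of May 1996: May 29, 1996.
Last Wednesday of June 1996: June 26, 1996.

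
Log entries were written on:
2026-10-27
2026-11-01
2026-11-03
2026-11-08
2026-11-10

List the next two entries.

2026-11-15, 2026-11-17

The gap pattern 5, 2, 5, 2 repeats every 2 events.
These are the Tuesdays and Sundays of each week.
Next Sunday: 2026-11-15.
Next Tuesday: 2026-11-17.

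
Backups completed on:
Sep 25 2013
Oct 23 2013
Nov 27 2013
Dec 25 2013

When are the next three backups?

These are Wednesdays at 28- or 35-day spacing (28, 35, 28).
The pattern: 4th Wednesday of the month.
4th Wednesday of January 2014: Jan 22 2014.
4th Wednesday of February 2014: Feb 26 2014.
4th Wednesday of March 2014: Mar 26 2014.

Jan 22 2014, Feb 26 2014, Mar 26 2014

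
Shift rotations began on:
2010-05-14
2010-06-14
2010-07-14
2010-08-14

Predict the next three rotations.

Gaps: 31, 30, 31 days — not constant. Every event is on the 14th of the month.
Pattern: the 14th of each month.
September 2010: 2010-09-14.
Next: October 2010 → 2010-10-14.
Next: November 2010 → 2010-11-14.

2010-09-14, 2010-10-14, 2010-11-14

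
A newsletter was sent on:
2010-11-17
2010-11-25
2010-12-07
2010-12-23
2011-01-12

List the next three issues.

2011-02-05, 2011-03-05, 2011-04-06

Intervals are 8, 12, 16, 20 days — an arithmetic progression with common difference 4.
Next gap: 24 days. 2011-01-12 + 24 days = 2011-02-05.
Next gap: 28 days. 2011-02-05 + 28 days = 2011-03-05.
Next gap: 32 days. 2011-03-05 + 32 days = 2011-04-06.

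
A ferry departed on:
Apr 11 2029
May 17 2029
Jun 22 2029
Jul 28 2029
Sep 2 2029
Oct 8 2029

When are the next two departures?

Nov 13 2029, Dec 19 2029

Every event comes 36 days after the last (36, 36, 36, 36, 36).
Oct 8 2029 + 36 days = Nov 13 2029.
Nov 13 2029 + 36 days = Dec 19 2029.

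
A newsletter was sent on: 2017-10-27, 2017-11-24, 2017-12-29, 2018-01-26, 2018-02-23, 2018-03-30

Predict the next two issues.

These are Fridays with 28, 35, 28, 28, 35-day gaps.
Each is the final Friday of its month — 2017-12-29 is past the 28th, so '4th Friday' doesn't fit.
Last Friday of April 2018: 2018-04-27.
May 2018 ends with Friday 2018-05-25.

2018-04-27, 2018-05-25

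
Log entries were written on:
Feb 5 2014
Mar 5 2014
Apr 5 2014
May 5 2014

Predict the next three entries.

Jun 5 2014, Jul 5 2014, Aug 5 2014

Each date is the 5th; the gaps (28, 31, 30) track the month lengths.
The rule is the 5th of each month.
June 2014: Jun 5 2014.
July 2014: Jul 5 2014.
August 2014: Aug 5 2014.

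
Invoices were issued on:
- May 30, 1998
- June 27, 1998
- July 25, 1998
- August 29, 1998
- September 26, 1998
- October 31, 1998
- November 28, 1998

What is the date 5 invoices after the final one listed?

April 24, 1999

These are Saturdays with 28, 28, 35, 28, 35, 28-day gaps.
Each is the final Saturday of its month — May 30, 1998 is past the 28th, so '4th Saturday' doesn't fit.
Last Saturday of December 1998: December 26, 1998.
January 1999 ends with Saturday January 30, 1999.
February 1999 ends with Saturday February 27, 1999.
Last Saturday of March 1999: March 27, 1999.
April 1999 ends with Saturday April 24, 1999.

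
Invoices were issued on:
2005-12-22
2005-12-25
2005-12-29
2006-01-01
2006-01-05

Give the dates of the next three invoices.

2006-01-08, 2006-01-12, 2006-01-15

The gap pattern 3, 4, 3, 4 repeats every 2 events.
These are the Thursdays and Sundays of each week.
The following Sunday is 2006-01-08.
The following Thursday is 2006-01-12.
Next Sunday: 2006-01-15.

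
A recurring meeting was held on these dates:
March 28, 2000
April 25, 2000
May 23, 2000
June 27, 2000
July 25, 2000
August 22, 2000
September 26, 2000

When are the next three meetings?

October 24, 2000; November 28, 2000; December 26, 2000

All dates are Tuesdays, 28, 28, 35, 28, 28, 35 days apart.
Specifically, the 4th Tuesday of each month.
4th Tuesday of October 2000: October 24, 2000.
4th Tuesday of November 2000: November 28, 2000.
December 2000 — 4th Tuesday is December 26, 2000.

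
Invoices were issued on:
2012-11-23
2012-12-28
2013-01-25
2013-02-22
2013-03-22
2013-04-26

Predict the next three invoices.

All dates are Fridays, 35, 28, 28, 28, 35 days apart.
Specifically, the 4th Friday of each month.
4th Friday of May 2013: 2013-05-24.
4th Friday of June 2013: 2013-06-28.
4th Friday of July 2013: 2013-07-26.

2013-05-24, 2013-06-28, 2013-07-26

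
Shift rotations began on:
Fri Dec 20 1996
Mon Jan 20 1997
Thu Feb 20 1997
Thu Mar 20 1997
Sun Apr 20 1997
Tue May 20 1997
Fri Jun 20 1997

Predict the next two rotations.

Sun Jul 20 1997, Wed Aug 20 1997

Each date is the 20th; the gaps (31, 31, 28, 31, 30, 31) track the month lengths.
The rule is the 20th of each month.
Next: July 1997 → Sun Jul 20 1997.
August 1997: Wed Aug 20 1997.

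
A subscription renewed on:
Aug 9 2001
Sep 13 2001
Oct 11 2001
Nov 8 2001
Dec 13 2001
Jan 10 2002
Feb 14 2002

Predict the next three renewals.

Mar 14 2002, Apr 11 2002, May 9 2002

These are Thursdays at 28- or 35-day spacing (35, 28, 28, 35, 28, 35).
The pattern: 2nd Thursday of the month.
2nd Thursday of March 2002: Mar 14 2002.
April 2002 — 2nd Thursday is Apr 11 2002.
2nd Thursday of May 2002: May 9 2002.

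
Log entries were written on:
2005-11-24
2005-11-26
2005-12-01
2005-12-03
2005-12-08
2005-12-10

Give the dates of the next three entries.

The gap pattern 2, 5, 2, 5, 2 repeats every 2 events.
These are the Thursdays and Saturdays of each week.
Next Thursday: 2005-12-15.
The following Saturday is 2005-12-17.
Next Thursday: 2005-12-22.

2005-12-15, 2005-12-17, 2005-12-22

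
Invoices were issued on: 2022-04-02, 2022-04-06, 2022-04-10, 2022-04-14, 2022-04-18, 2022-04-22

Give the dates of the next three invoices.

Gaps between consecutive events: 4, 4, 4, 4, 4 days — a constant 4-day interval.
2022-04-22 + 4 days = 2022-04-26.
2022-04-26 + 4 days = 2022-04-30.
2022-04-30 + 4 days = 2022-05-04.

2022-04-26, 2022-04-30, 2022-05-04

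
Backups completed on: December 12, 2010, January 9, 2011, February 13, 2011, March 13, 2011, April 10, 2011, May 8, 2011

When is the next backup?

Gaps: 28, 35, 28, 28, 28 days — a mix of 28 and 35. Every date is a Sunday.
Each is the 2nd Sunday of its month.
2nd Sunday of June 2011: June 12, 2011.

June 12, 2011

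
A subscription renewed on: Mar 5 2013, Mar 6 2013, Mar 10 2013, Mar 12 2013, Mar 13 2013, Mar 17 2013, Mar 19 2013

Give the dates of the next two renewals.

Mar 20 2013, Mar 24 2013

The gap pattern 1, 4, 2, 1, 4, 2 repeats every 3 events.
These are the Tuesdays, Wednesdays and Sundays of each week.
Next Wednesday: Mar 20 2013.
Next Sunday: Mar 24 2013.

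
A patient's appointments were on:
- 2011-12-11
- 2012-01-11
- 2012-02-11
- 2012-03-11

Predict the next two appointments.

Each date is the 11th; the gaps (31, 31, 29) track the month lengths.
The rule is the 11th of each month.
April 2012: 2012-04-11.
May 2012: 2012-05-11.

2012-04-11, 2012-05-11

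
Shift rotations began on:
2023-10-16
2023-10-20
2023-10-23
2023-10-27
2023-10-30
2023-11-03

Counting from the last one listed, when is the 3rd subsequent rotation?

The gap pattern 4, 3, 4, 3, 4 repeats every 2 events.
These are the Mondays and Fridays of each week.
Next Monday: 2023-11-06.
Next Friday: 2023-11-10.
Next Monday: 2023-11-13.

2023-11-13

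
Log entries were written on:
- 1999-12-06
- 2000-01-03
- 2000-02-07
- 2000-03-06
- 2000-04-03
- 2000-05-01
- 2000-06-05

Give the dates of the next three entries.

These are Mondays at 28- or 35-day spacing (28, 35, 28, 28, 28, 35).
The pattern: 1st Monday of the month.
1st Monday of July 2000: 2000-07-03.
August 2000 — 1st Monday is 2000-08-07.
September 2000 — 1st Monday is 2000-09-04.

2000-07-03, 2000-08-07, 2000-09-04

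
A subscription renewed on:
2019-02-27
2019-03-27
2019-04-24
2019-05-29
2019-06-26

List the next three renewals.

2019-07-31, 2019-08-28, 2019-09-25

All Wednesdays; the gaps (28, 28, 35, 28) vary with month length.
This is the last Wednesday of each month.
July 2019 ends with Wednesday 2019-07-31.
Last Wednesday of August 2019: 2019-08-28.
September 2019 ends with Wednesday 2019-09-25.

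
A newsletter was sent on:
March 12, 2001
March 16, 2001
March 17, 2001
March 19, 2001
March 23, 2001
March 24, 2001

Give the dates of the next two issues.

Gaps: 4, 1, 2, 4, 1 days — not constant, but cyclic with period 3.
The events fall on every Monday, Friday and Saturday.
The following Monday is March 26, 2001.
The following Friday is March 30, 2001.

March 26, 2001; March 30, 2001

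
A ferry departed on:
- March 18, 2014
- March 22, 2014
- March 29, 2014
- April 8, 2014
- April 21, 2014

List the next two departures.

The spacing grows by 3 each time: 4, 7, 10, 13 days.
Next gap: 16 days. April 21, 2014 + 16 days = May 7, 2014.
Next gap: 19 days. May 7, 2014 + 19 days = May 26, 2014.

May 7, 2014; May 26, 2014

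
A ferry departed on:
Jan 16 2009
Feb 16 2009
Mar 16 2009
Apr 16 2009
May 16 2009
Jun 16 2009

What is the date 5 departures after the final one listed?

Nov 16 2009

Gaps: 31, 28, 31, 30, 31 days — not constant. Every event is on the 16th of the month.
Pattern: the 16th of each month.
Next: July 2009 → Jul 16 2009.
Next: August 2009 → Aug 16 2009.
Next: September 2009 → Sep 16 2009.
Next: October 2009 → Oct 16 2009.
Next: November 2009 → Nov 16 2009.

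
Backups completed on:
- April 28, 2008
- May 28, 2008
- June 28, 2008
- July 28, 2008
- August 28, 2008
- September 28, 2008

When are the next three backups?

Gaps: 30, 31, 30, 31, 31 days — not constant. Every event is on the 28th of the month.
Pattern: the 28th of each month.
Next: October 2008 → October 28, 2008.
Next: November 2008 → November 28, 2008.
Next: December 2008 → December 28, 2008.

October 28, 2008; November 28, 2008; December 28, 2008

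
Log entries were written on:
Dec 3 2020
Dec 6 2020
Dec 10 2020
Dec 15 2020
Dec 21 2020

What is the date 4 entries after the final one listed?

Jan 24 2021

The spacing grows by 1 each time: 3, 4, 5, 6 days.
Next gap: 7 days. Dec 21 2020 + 7 days = Dec 28 2020.
Next gap: 8 days. Dec 28 2020 + 8 days = Jan 5 2021.
Next gap: 9 days. Jan 5 2021 + 9 days = Jan 14 2021.
Next gap: 10 days. Jan 14 2021 + 10 days = Jan 24 2021.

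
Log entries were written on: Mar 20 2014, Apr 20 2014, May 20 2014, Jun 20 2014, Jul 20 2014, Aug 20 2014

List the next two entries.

Each date is the 20th; the gaps (31, 30, 31, 30, 31) track the month lengths.
The rule is the 20th of each month.
September 2014: Sep 20 2014.
October 2014: Oct 20 2014.

Sep 20 2014, Oct 20 2014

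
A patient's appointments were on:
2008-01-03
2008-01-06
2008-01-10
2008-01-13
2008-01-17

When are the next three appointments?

2008-01-20, 2008-01-24, 2008-01-27

The gap pattern 3, 4, 3, 4 repeats every 2 events.
These are the Thursdays and Sundays of each week.
The following Sunday is 2008-01-20.
The following Thursday is 2008-01-24.
Next Sunday: 2008-01-27.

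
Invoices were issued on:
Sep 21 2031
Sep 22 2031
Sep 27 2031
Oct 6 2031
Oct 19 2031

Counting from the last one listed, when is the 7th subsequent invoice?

May 9 2032

Gaps: 1, 5, 9, 13 days — each gap is 4 larger than the previous one.
Next gap: 17 days. Oct 19 2031 + 17 days = Nov 5 2031.
Next gap: 21 days. Nov 5 2031 + 21 days = Nov 26 2031.
Next gap: 25 days. Nov 26 2031 + 25 days = Dec 21 2031.
Next gap: 29 days. Dec 21 2031 + 29 days = Jan 19 2032.
Next gap: 33 days. Jan 19 2032 + 33 days = Feb 21 2032.
Next gap: 37 days. Feb 21 2032 + 37 days = Mar 29 2032.
Next gap: 41 days. Mar 29 2032 + 41 days = May 9 2032.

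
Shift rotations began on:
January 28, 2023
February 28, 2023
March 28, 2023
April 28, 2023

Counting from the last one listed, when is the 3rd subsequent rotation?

July 28, 2023

Gaps: 31, 28, 31 days — not constant. Every event is on the 28th of the month.
Pattern: the 28th of each month.
May 2023: May 28, 2023.
Next: June 2023 → June 28, 2023.
Next: July 2023 → July 28, 2023.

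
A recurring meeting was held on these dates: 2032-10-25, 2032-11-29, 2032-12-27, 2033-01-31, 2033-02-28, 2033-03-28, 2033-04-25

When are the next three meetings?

2033-05-30, 2033-06-27, 2033-07-25

Every date is a Monday; gaps 35, 28, 35, 28, 28, 28 days.
Each is the last Monday of its month (at least one falls on the 29th or later, ruling out '4th Monday').
May 2033 ends with Monday 2033-05-30.
Last Monday of June 2033: 2033-06-27.
July 2033 ends with Monday 2033-07-25.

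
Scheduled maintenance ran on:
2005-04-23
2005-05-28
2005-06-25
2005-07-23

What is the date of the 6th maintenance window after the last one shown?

2006-01-28

These are Saturdays at 28- or 35-day spacing (35, 28, 28).
The pattern: 4th Saturday of the month.
4th Saturday of August 2005: 2005-08-27.
4th Saturday of September 2005: 2005-09-24.
October 2005 — 4th Saturday is 2005-10-22.
November 2005 — 4th Saturday is 2005-11-26.
December 2005 — 4th Saturday is 2005-12-24.
January 2006 — 4th Saturday is 2006-01-28.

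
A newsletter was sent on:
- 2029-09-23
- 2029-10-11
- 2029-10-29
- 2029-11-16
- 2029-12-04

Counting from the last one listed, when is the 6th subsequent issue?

Every event comes 18 days after the last (18, 18, 18, 18).
2029-12-04 + 18 days = 2029-12-22.
2029-12-22 + 18 days = 2030-01-09.
2030-01-09 + 18 days = 2030-01-27.
2030-01-27 + 18 days = 2030-02-14.
2030-02-14 + 18 days = 2030-03-04.
2030-03-04 + 18 days = 2030-03-22.

2030-03-22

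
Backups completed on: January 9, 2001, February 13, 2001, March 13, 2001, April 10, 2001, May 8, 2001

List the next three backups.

Gaps: 35, 28, 28, 28 days — a mix of 28 and 35. Every date is a Tuesday.
Each is the 2nd Tuesday of its month.
June 2001 — 2nd Tuesday is June 12, 2001.
2nd Tuesday of July 2001: July 10, 2001.
August 2001 — 2nd Tuesday is August 14, 2001.

June 12, 2001; July 10, 2001; August 14, 2001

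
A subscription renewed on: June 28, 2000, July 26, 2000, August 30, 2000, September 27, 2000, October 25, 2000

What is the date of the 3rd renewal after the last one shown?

These are Wednesdays with 28, 35, 28, 28-day gaps.
Each is the final Wednesday of its month — August 30, 2000 is past the 28th, so '4th Wednesday' doesn't fit.
Last Wednesday of November 2000: November 29, 2000.
December 2000 ends with Wednesday December 27, 2000.
Last Wednesday of January 2001: January 31, 2001.

January 31, 2001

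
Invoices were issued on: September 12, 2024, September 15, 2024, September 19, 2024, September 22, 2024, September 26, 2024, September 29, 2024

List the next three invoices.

October 3, 2024; October 6, 2024; October 10, 2024

Every event lands on a Thursday or Sunday (gaps cycle 3, 4, 3, 4, 3).
So the schedule is: every Thursday and Sunday.
Next Thursday: October 3, 2024.
Next Sunday: October 6, 2024.
The following Thursday is October 10, 2024.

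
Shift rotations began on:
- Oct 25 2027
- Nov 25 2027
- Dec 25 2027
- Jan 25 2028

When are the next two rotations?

The day-of-month is always 25 (31, 30, 31 days between events).
So this recurs on the 25th of each month.
Next: February 2028 → Feb 25 2028.
Next: March 2028 → Mar 25 2028.

Feb 25 2028, Mar 25 2028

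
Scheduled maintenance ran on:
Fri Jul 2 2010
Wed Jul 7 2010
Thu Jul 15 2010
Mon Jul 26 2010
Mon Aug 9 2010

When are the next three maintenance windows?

Gaps: 5, 8, 11, 14 days — each gap is 3 larger than the previous one.
Next gap: 17 days. Mon Aug 9 2010 + 17 days = Thu Aug 26 2010.
Next gap: 20 days. Thu Aug 26 2010 + 20 days = Wed Sep 15 2010.
Next gap: 23 days. Wed Sep 15 2010 + 23 days = Fri Oct 8 2010.

Thu Aug 26 2010, Wed Sep 15 2010, Fri Oct 8 2010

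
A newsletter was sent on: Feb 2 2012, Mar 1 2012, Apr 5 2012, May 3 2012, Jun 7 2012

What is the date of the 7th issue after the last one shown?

All dates are Thursdays, 28, 35, 28, 35 days apart.
Specifically, the 1st Thursday of each month.
July 2012 — 1st Thursday is Jul 5 2012.
1st Thursday of August 2012: Aug 2 2012.
September 2012 — 1st Thursday is Sep 6 2012.
1st Thursday of October 2012: Oct 4 2012.
1st Thursday of November 2012: Nov 1 2012.
1st Thursday of December 2012: Dec 6 2012.
1st Thursday of January 2013: Jan 3 2013.

Jan 3 2013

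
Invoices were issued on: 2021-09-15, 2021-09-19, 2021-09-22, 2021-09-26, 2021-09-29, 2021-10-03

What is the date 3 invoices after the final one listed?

The gap pattern 4, 3, 4, 3, 4 repeats every 2 events.
These are the Wednesdays and Sundays of each week.
The following Wednesday is 2021-10-06.
Next Sunday: 2021-10-10.
The following Wednesday is 2021-10-13.

2021-10-13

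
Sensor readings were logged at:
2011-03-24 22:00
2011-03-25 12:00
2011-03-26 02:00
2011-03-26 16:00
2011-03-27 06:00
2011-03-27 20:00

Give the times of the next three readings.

2011-03-28 10:00, 2011-03-29 00:00, 2011-03-29 14:00

Gaps: 14, 14, 14, 14, 14 hours — each event is 14 hours after the previous one.
2011-03-27 20:00 + 14 h = 2011-03-28 10:00.
2011-03-28 10:00 + 14 h = 2011-03-29 00:00.
2011-03-29 00:00 + 14 h = 2011-03-29 14:00.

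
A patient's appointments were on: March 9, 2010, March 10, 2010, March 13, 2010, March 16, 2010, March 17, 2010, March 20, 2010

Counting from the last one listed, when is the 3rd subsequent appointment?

Gaps: 1, 3, 3, 1, 3 days — not constant, but cyclic with period 3.
The events fall on every Tuesday, Wednesday and Saturday.
The following Tuesday is March 23, 2010.
Next Wednesday: March 24, 2010.
Next Saturday: March 27, 2010.

March 27, 2010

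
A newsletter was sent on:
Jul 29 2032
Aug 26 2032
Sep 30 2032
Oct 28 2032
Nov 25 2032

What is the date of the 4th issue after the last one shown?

Every date is a Thursday; gaps 28, 35, 28, 28 days.
Each is the last Thursday of its month (at least one falls on the 29th or later, ruling out '4th Thursday').
Last Thursday of December 2032: Dec 30 2032.
Last Thursday of January 2033: Jan 27 2033.
Last Thursday of February 2033: Feb 24 2033.
March 2033 ends with Thursday Mar 31 2033.

Mar 31 2033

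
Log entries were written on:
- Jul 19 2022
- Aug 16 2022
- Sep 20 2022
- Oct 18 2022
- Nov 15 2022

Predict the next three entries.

Dec 20 2022, Jan 17 2023, Feb 21 2023

These are Tuesdays at 28- or 35-day spacing (28, 35, 28, 28).
The pattern: 3rd Tuesday of the month.
3rd Tuesday of December 2022: Dec 20 2022.
January 2023 — 3rd Tuesday is Jan 17 2023.
3rd Tuesday of February 2023: Feb 21 2023.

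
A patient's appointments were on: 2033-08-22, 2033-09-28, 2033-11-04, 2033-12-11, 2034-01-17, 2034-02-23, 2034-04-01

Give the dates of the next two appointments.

2034-05-08, 2034-06-14

Every event comes 37 days after the last (37, 37, 37, 37, 37, 37).
2034-04-01 + 37 days = 2034-05-08.
2034-05-08 + 37 days = 2034-06-14.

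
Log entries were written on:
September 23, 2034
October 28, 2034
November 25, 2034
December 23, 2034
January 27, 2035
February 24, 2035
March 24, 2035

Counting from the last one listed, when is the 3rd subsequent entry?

Gaps: 35, 28, 28, 35, 28, 28 days — a mix of 28 and 35. Every date is a Saturday.
Each is the 4th Saturday of its month.
4th Saturday of April 2035: April 28, 2035.
May 2035 — 4th Saturday is May 26, 2035.
4th Saturday of June 2035: June 23, 2035.

June 23, 2035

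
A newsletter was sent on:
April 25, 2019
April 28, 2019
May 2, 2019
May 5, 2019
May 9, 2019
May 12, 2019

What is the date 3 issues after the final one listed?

Gaps: 3, 4, 3, 4, 3 days — not constant, but cyclic with period 2.
The events fall on every Thursday and Sunday.
The following Thursday is May 16, 2019.
The following Sunday is May 19, 2019.
The following Thursday is May 23, 2019.

May 23, 2019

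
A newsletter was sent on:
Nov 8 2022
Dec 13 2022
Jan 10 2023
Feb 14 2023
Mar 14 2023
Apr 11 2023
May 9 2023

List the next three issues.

Jun 13 2023, Jul 11 2023, Aug 8 2023

All dates are Tuesdays, 35, 28, 35, 28, 28, 28 days apart.
Specifically, the 2nd Tuesday of each month.
June 2023 — 2nd Tuesday is Jun 13 2023.
July 2023 — 2nd Tuesday is Jul 11 2023.
August 2023 — 2nd Tuesday is Aug 8 2023.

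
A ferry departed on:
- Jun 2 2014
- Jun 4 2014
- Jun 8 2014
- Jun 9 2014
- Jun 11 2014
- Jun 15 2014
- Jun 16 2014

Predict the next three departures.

Every event lands on a Monday or Wednesday or Sunday (gaps cycle 2, 4, 1, 2, 4, 1).
So the schedule is: every Monday, Wednesday and Sunday.
The following Wednesday is Jun 18 2014.
The following Sunday is Jun 22 2014.
The following Monday is Jun 23 2014.

Jun 18 2014, Jun 22 2014, Jun 23 2014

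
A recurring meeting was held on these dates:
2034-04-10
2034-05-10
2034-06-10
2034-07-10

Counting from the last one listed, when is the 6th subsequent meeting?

Each date is the 10th; the gaps (30, 31, 30) track the month lengths.
The rule is the 10th of each month.
Next: August 2034 → 2034-08-10.
Next: September 2034 → 2034-09-10.
Next: October 2034 → 2034-10-10.
Next: November 2034 → 2034-11-10.
December 2034: 2034-12-10.
January 2035: 2035-01-10.

2035-01-10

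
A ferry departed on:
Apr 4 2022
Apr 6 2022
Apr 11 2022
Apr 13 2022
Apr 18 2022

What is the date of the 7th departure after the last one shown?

May 11 2022

Every event lands on a Monday or Wednesday (gaps cycle 2, 5, 2, 5).
So the schedule is: every Monday and Wednesday.
The following Wednesday is Apr 20 2022.
The following Monday is Apr 25 2022.
The following Wednesday is Apr 27 2022.
Next Monday: May 2 2022.
The following Wednesday is May 4 2022.
Next Monday: May 9 2022.
The following Wednesday is May 11 2022.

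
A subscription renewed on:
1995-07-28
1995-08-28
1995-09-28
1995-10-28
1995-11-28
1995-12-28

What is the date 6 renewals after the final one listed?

Each date is the 28th; the gaps (31, 31, 30, 31, 30) track the month lengths.
The rule is the 28th of each month.
January 1996: 1996-01-28.
Next: February 1996 → 1996-02-28.
Next: March 1996 → 1996-03-28.
Next: April 1996 → 1996-04-28.
May 1996: 1996-05-28.
Next: June 1996 → 1996-06-28.

1996-06-28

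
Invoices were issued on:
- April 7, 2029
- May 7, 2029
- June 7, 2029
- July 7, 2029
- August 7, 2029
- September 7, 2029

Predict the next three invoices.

The day-of-month is always 7 (30, 31, 30, 31, 31 days between events).
So this recurs on the 7th of each month.
Next: October 2029 → October 7, 2029.
November 2029: November 7, 2029.
December 2029: December 7, 2029.

October 7, 2029; November 7, 2029; December 7, 2029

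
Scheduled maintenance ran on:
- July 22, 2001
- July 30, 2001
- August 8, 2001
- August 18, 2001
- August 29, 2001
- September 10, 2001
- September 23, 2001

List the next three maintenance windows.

October 7, 2001; October 22, 2001; November 7, 2001

Gaps: 8, 9, 10, 11, 12, 13 days — each gap is 1 larger than the previous one.
Next gap: 14 days. September 23, 2001 + 14 days = October 7, 2001.
Next gap: 15 days. October 7, 2001 + 15 days = October 22, 2001.
Next gap: 16 days. October 22, 2001 + 16 days = November 7, 2001.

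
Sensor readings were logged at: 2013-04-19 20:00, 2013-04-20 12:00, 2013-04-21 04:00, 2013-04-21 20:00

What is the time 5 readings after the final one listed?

2013-04-25 04:00

Spacing: 16, 16, 16 h — constant 16 h.
2013-04-21 20:00 + 16 h = 2013-04-22 12:00.
2013-04-22 12:00 + 16 h = 2013-04-23 04:00.
2013-04-23 04:00 + 16 h = 2013-04-23 20:00.
2013-04-23 20:00 + 16 h = 2013-04-24 12:00.
2013-04-24 12:00 + 16 h = 2013-04-25 04:00.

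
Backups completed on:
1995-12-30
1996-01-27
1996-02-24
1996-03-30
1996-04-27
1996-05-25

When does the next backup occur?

These are Saturdays with 28, 28, 35, 28, 28-day gaps.
Each is the final Saturday of its month — 1995-12-30 is past the 28th, so '4th Saturday' doesn't fit.
Last Saturday of June 1996: 1996-06-29.

1996-06-29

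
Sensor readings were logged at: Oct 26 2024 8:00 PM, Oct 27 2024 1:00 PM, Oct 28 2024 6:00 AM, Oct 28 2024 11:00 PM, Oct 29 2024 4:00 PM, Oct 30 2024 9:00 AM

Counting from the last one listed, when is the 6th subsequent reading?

Spacing: 17, 17, 17, 17, 17 h — constant 17 h.
Oct 30 2024 9:00 AM + 17 h = Oct 31 2024 2:00 AM.
Oct 31 2024 2:00 AM + 17 h = Oct 31 2024 7:00 PM.
Oct 31 2024 7:00 PM + 17 h = Nov 1 2024 12:00 PM.
Nov 1 2024 12:00 PM + 17 h = Nov 2 2024 5:00 AM.
Nov 2 2024 5:00 AM + 17 h = Nov 2 2024 10:00 PM.
Nov 2 2024 10:00 PM + 17 h = Nov 3 2024 3:00 PM.

Nov 3 2024 3:00 PM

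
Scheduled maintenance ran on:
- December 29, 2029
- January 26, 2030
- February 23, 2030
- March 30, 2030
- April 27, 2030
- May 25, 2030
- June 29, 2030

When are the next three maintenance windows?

These are Saturdays with 28, 28, 35, 28, 28, 35-day gaps.
Each is the final Saturday of its month — December 29, 2029 is past the 28th, so '4th Saturday' doesn't fit.
Last Saturday of July 2030: July 27, 2030.
Last Saturday of August 2030: August 31, 2030.
Last Saturday of September 2030: September 28, 2030.

July 27, 2030; August 31, 2030; September 28, 2030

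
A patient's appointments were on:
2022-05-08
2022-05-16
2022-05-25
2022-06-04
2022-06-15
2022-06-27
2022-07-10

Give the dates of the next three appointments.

2022-07-24, 2022-08-08, 2022-08-24

Intervals are 8, 9, 10, 11, 12, 13 days — an arithmetic progression with common difference 1.
Next gap: 14 days. 2022-07-10 + 14 days = 2022-07-24.
Next gap: 15 days. 2022-07-24 + 15 days = 2022-08-08.
Next gap: 16 days. 2022-08-08 + 16 days = 2022-08-24.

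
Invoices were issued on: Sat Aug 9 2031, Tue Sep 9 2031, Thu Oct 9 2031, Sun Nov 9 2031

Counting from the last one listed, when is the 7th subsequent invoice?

Wed Jun 9 2032

Gaps: 31, 30, 31 days — not constant. Every event is on the 9th of the month.
Pattern: the 9th of each month.
December 2031: Tue Dec 9 2031.
Next: January 2032 → Fri Jan 9 2032.
February 2032: Mon Feb 9 2032.
Next: March 2032 → Tue Mar 9 2032.
Next: April 2032 → Fri Apr 9 2032.
Next: May 2032 → Sun May 9 2032.
Next: June 2032 → Wed Jun 9 2032.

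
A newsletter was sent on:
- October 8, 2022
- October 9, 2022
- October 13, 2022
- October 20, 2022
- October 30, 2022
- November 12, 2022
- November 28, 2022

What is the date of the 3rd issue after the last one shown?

Gaps: 1, 4, 7, 10, 13, 16 days — each gap is 3 larger than the previous one.
Next gap: 19 days. November 28, 2022 + 19 days = December 17, 2022.
Next gap: 22 days. December 17, 2022 + 22 days = January 8, 2023.
Next gap: 25 days. January 8, 2023 + 25 days = February 2, 2023.

February 2, 2023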